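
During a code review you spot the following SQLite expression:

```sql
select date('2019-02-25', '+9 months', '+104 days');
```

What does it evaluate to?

Adding +9 months to 2019-02-25 gives 2019-11-25.
Applying '+104 days' to 2019-11-25: counting 104 days forward gives 2020-03-08.

2020-03-08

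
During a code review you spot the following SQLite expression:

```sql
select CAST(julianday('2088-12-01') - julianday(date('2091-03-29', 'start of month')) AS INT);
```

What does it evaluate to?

-820

`start of month` rewinds 2091-03-29 to 2091-03-01.
30 days remain in December 2088 after the 1st (31 − 1).
Full months from January 2089 through February 2091 contribute their day counts.
Then 1 day into March 2091.
Total: 30 + 31 + 28 + 31 + 30 + 31 + 30 + 31 + 31 + 30 + 31 + 30 + 31 + 31 + 28 + 31 + 30 + 31 + 30 + 31 + 31 + 30 + 31 + 30 + 31 + 31 + 28 + 1 = 820.
The subtraction is earlier − later, so the result is −820 → -820.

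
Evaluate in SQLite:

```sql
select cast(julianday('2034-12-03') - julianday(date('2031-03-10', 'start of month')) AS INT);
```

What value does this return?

1373

`start of month` rewinds 2031-03-10 to 2031-03-01.
30 days remain in March 2031 after the 1st (31 − 1).
Full months from April 2031 through November 2034 contribute their day counts.
Then 3 days into December 2034.
Total: 30 + 30 + 31 + 30 + 31 + 31 + 30 + 31 + 30 + 31 + 31 + 29 + 31 + 30 + 31 + 30 + 31 + 31 + 30 + 31 + 30 + 31 + 31 + 28 + 31 + 30 + 31 + 30 + 31 + 31 + 30 + 31 + 30 + 31 + 31 + 28 + 31 + 30 + 31 + 30 + 31 + 31 + 30 + 31 + 30 + 3 = 1373.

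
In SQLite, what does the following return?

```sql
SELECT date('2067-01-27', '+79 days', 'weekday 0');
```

Applying '+79 days' to 2067-01-27: counting 79 days forward gives 2067-04-16.
`weekday 0` advances to the next Sunday; 2067-04-16 is a Saturday, so it moves forward to 2067-04-17.

2067-04-17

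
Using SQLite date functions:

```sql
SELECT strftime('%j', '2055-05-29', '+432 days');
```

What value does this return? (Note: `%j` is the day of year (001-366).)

216

First apply '+432 days': 2055-05-29 → 2056-08-03.
Day-of-year for 2056-08-03: days since 2056-01-01 inclusive = 216, zero-padded to 216.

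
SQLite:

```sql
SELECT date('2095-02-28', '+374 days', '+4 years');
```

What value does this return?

Applying '+374 days' to 2095-02-28: counting 374 days forward gives 2096-03-08.
Adding +4 years to 2096-03-08 gives 2100-03-08.

2100-03-08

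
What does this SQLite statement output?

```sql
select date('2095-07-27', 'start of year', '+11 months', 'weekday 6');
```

2095-12-03

`start of year` rewinds 2095-07-27 to 2095-01-01.
Adding +11 months to 2095-01-01 gives 2095-12-01.
`weekday 6` advances to the next Saturday; 2095-12-01 is a Thursday, so it moves forward to 2095-12-03.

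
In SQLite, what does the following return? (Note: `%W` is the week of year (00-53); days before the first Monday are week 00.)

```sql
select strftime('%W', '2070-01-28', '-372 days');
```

03

First apply '-372 days': 2070-01-28 → 2069-01-21.
2069-01-21 is a Monday. SQLite's %W counts Mondays since the year started; the result is 03.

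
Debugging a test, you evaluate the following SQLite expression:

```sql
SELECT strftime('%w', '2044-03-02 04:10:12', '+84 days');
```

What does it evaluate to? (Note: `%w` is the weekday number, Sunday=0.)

First apply '+84 days': 2044-03-02 04:10:12 → 2044-05-25 04:10:12.
2044-05-25 is a Wednesday; with Sunday=0 that is 3.

3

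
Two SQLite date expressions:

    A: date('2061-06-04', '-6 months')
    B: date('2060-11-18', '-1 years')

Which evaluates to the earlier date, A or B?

A = 2060-12-04.
B = 2059-11-18.
B is earlier.

B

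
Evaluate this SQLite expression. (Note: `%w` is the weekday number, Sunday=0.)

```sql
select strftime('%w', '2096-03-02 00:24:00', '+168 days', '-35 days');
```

5

First apply '+168 days', '-35 days': 2096-03-02 00:24:00 → 2096-07-13 00:24:00.
2096-07-13 is a Friday; with Sunday=0 that is 5.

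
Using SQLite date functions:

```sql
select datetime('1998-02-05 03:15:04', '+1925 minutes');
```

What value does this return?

1925 minutes = 32h 5m; +1925 minutes from 1998-02-05 03:15:04 is 1998-02-06 11:20:04 (crosses midnight).

1998-02-06 11:20:04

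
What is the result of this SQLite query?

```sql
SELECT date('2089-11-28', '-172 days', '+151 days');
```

Applying '-172 days' to 2089-11-28: counting 172 days back gives 2089-06-09.
Applying '+151 days' to 2089-06-09: counting 151 days forward gives 2089-11-07.

2089-11-07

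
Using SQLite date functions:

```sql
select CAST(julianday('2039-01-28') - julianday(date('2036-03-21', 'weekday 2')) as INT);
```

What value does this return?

`weekday 2` advances to the next Tuesday; 2036-03-21 is a Friday, so it moves forward to 2036-03-25.
6 days remain in March 2036 after the 25th (31 − 25).
Full months from April 2036 through December 2038 contribute their day counts.
Then 28 days into January 2039.
Total: 6 + 30 + 31 + 30 + 31 + 31 + 30 + 31 + 30 + 31 + 31 + 28 + 31 + 30 + 31 + 30 + 31 + 31 + 30 + 31 + 30 + 31 + 31 + 28 + 31 + 30 + 31 + 30 + 31 + 31 + 30 + 31 + 30 + 31 + 28 = 1039.

1039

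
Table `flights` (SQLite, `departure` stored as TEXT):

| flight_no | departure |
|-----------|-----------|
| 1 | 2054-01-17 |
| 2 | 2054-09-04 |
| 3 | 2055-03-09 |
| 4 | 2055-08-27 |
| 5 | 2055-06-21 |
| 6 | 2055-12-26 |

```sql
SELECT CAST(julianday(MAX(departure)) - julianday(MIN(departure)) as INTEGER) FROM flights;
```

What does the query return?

708

MIN = 2054-01-17, MAX = 2055-12-26.
14 days remain in January 2054 after the 17th (31 − 17).
Full months from February 2054 through November 2055 contribute their day counts.
Then 26 days into December 2055.
Total: 14 + 28 + 31 + 30 + 31 + 30 + 31 + 31 + 30 + 31 + 30 + 31 + 31 + 28 + 31 + 30 + 31 + 30 + 31 + 31 + 30 + 31 + 30 + 26 = 708.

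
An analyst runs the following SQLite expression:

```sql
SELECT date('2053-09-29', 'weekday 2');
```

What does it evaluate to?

2053-09-30

`weekday 2` advances to the next Tuesday; 2053-09-29 is a Monday, so it moves forward to 2053-09-30.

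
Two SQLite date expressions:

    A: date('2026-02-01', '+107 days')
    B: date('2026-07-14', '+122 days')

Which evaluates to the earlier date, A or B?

A = 2026-05-19.
B = 2026-11-13.
A is earlier.

A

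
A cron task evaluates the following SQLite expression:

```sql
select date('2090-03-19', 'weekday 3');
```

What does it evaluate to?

`weekday 3` advances to the next Wednesday; 2090-03-19 is a Sunday, so it moves forward to 2090-03-22.

2090-03-22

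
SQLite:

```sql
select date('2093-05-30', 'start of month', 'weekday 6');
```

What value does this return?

`start of month` rewinds 2093-05-30 to 2093-05-01.
`weekday 6` advances to the next Saturday; 2093-05-01 is a Friday, so it moves forward to 2093-05-02.

2093-05-02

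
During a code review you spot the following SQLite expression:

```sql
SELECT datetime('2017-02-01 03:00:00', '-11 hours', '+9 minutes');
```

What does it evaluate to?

-11 hours from 2017-02-01 03:00:00 is 2017-01-31 16:00:00 (crosses midnight).
+9 minutes from 2017-01-31 16:00:00 is 2017-01-31 16:09:00.

2017-01-31 16:09:00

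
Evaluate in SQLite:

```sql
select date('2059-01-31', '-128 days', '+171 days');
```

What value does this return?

Applying '-128 days' to 2059-01-31: counting 128 days back gives 2058-09-25.
Applying '+171 days' to 2058-09-25: counting 171 days forward gives 2059-03-15.

2059-03-15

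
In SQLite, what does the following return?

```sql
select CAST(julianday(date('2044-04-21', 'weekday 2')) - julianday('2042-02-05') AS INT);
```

811

`weekday 2` advances to the next Tuesday; 2044-04-21 is a Thursday, so it moves forward to 2044-04-26.
23 days remain in February 2042 after the 5th (28 − 5).
Full months from March 2042 through March 2044 contribute their day counts.
Then 26 days into April 2044.
Total: 23 + 31 + 30 + 31 + 30 + 31 + 31 + 30 + 31 + 30 + 31 + 31 + 28 + 31 + 30 + 31 + 30 + 31 + 31 + 30 + 31 + 30 + 31 + 31 + 29 + 31 + 26 = 811.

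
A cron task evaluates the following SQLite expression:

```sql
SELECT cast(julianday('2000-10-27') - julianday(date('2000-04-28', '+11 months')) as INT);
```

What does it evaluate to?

-152

Adding +11 months to 2000-04-28 gives 2001-03-28.
4 days remain in October 2000 after the 27th (31 − 27).
November 2000: 30 days.
December 2000: 31 days.
January 2001: 31 days.
February 2001: 28 days.
Then 28 days into March 2001.
Total: 4 + 30 + 31 + 31 + 28 + 28 = 152.
The subtraction is earlier − later, so the result is −152 → -152.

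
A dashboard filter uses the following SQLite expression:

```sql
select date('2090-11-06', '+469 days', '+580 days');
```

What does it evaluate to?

2093-09-20

Applying '+469 days' to 2090-11-06: counting 469 days forward gives 2092-02-18.
Applying '+580 days' to 2092-02-18: counting 580 days forward gives 2093-09-20.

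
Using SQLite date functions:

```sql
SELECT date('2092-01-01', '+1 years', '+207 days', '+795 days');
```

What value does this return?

2095-09-30

Adding +1 year to 2092-01-01 gives 2093-01-01.
Applying '+207 days' to 2093-01-01: counting 207 days forward gives 2093-07-27.
Applying '+795 days' to 2093-07-27: counting 795 days forward gives 2095-09-30.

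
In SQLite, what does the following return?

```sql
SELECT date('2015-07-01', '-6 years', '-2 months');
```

2009-05-01

Adding -6 years to 2015-07-01 gives 2009-07-01.
Adding -2 months to 2009-07-01 gives 2009-05-01.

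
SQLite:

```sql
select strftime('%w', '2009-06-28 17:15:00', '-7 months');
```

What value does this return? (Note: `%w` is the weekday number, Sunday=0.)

5

First apply '-7 months': 2009-06-28 17:15:00 → 2008-11-28 17:15:00.
2008-11-28 is a Friday; with Sunday=0 that is 5.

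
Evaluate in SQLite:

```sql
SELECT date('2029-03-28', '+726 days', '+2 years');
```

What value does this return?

Applying '+726 days' to 2029-03-28: counting 726 days forward gives 2031-03-24.
Adding +2 years to 2031-03-24 gives 2033-03-24.

2033-03-24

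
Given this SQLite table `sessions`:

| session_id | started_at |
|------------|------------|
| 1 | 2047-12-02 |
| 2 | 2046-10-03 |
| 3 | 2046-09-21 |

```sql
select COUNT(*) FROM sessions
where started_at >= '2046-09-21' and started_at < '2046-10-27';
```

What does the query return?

Rows in [2046-09-21, 2046-10-27): 2046-10-03, 2046-09-21 → 2 rows.

2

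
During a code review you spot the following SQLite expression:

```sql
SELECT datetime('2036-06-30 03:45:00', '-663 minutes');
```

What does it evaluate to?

2036-06-29 16:42:00

663 minutes = 11h 3m; -663 minutes from 2036-06-30 03:45:00 is 2036-06-29 16:42:00 (crosses midnight).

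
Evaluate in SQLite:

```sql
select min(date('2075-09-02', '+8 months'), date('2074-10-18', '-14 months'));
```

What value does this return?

date('2075-09-02', '+8 months') → 2076-05-02.
date('2074-10-18', '-14 months') → 2073-08-18.
Earlier of the two is 2073-08-18.

2073-08-18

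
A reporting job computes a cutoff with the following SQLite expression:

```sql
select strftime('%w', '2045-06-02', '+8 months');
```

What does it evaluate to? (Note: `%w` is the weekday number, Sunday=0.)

5

First apply '+8 months': 2045-06-02 → 2046-02-02.
2046-02-02 is a Friday; with Sunday=0 that is 5.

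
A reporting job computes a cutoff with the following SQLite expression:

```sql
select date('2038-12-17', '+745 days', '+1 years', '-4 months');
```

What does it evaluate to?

2041-08-31

Applying '+745 days' to 2038-12-17: counting 745 days forward gives 2040-12-31.
Adding +1 year to 2040-12-31 gives 2041-12-31.
Adding -4 months to 2041-12-31 gives 2041-08-31.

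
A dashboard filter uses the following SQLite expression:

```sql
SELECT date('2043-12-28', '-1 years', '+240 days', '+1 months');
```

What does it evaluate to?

Adding -1 year to 2043-12-28 gives 2042-12-28.
Applying '+240 days' to 2042-12-28: counting 240 days forward gives 2043-08-25.
Adding +1 month to 2043-08-25 gives 2043-09-25.

2043-09-25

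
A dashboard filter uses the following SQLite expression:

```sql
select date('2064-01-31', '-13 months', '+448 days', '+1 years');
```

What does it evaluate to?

2065-03-23

Adding -13 months to 2064-01-31 gives 2062-12-31.
Applying '+448 days' to 2062-12-31: counting 448 days forward gives 2064-03-23.
Adding +1 year to 2064-03-23 gives 2065-03-23.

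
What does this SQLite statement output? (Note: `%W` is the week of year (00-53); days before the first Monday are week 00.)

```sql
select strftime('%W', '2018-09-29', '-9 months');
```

52

First apply '-9 months': 2018-09-29 → 2017-12-29.
2017-12-29 is a Friday. SQLite's %W counts Mondays since the year started; the result is 52.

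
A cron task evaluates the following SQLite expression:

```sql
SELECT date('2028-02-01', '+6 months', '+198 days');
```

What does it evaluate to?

2029-02-15

Adding +6 months to 2028-02-01 gives 2028-08-01.
Applying '+198 days' to 2028-08-01: counting 198 days forward gives 2029-02-15.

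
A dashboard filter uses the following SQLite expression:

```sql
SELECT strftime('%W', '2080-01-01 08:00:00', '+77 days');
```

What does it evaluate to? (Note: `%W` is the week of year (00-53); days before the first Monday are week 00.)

First apply '+77 days': 2080-01-01 08:00:00 → 2080-03-18 08:00:00.
2080-03-18 is a Monday. SQLite's %W counts Mondays since the year started; the result is 12.

12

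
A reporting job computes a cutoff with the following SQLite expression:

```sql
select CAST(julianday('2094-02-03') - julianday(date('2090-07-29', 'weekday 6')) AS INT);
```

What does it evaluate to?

1285

`weekday 6` advances to the next Saturday; 2090-07-29 is already a Saturday, so it stays at 2090-07-29.
2 days remain in July 2090 after the 29th (31 − 29).
Full months from August 2090 through January 2094 contribute their day counts.
Then 3 days into February 2094.
Total: 2 + 31 + 30 + 31 + 30 + 31 + 31 + 28 + 31 + 30 + 31 + 30 + 31 + 31 + 30 + 31 + 30 + 31 + 31 + 29 + 31 + 30 + 31 + 30 + 31 + 31 + 30 + 31 + 30 + 31 + 31 + 28 + 31 + 30 + 31 + 30 + 31 + 31 + 30 + 31 + 30 + 31 + 31 + 3 = 1285.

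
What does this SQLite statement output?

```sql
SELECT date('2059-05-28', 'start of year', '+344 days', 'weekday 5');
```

2059-12-12

`start of year` rewinds 2059-05-28 to 2059-01-01.
Applying '+344 days' to 2059-01-01: counting 344 days forward gives 2059-12-11.
`weekday 5` advances to the next Friday; 2059-12-11 is a Thursday, so it moves forward to 2059-12-12.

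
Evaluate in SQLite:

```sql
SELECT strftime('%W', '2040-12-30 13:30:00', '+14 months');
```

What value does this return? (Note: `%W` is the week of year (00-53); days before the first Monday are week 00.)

First apply '+14 months': 2040-12-30 13:30:00 → 2042-03-02 13:30:00.
2042-03-02 is a Sunday. SQLite's %W counts Mondays since the year started; the result is 08.

08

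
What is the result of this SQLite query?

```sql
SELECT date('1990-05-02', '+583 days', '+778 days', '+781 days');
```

Applying '+583 days' to 1990-05-02: counting 583 days forward gives 1991-12-06.
Applying '+778 days' to 1991-12-06: counting 778 days forward gives 1994-01-22.
Applying '+781 days' to 1994-01-22: counting 781 days forward gives 1996-03-13.

1996-03-13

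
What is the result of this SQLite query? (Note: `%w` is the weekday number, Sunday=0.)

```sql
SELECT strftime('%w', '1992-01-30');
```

4

1992-01-30 is a Thursday; with Sunday=0 that is 4.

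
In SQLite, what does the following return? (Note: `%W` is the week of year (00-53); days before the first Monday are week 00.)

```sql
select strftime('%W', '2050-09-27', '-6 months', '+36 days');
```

First apply '-6 months', '+36 days': 2050-09-27 → 2050-05-02.
2050-05-02 is a Monday. SQLite's %W counts Mondays since the year started; the result is 18.

18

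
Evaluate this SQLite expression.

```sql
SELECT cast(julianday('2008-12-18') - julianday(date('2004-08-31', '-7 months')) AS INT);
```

Adding -7 months to 2004-08-31 gives 2004-01-31.
0 days remain in January 2004 after the 31st (31 − 31).
Full months from February 2004 through November 2008 contribute their day counts.
Then 18 days into December 2008.
Total: 0 + 29 + 31 + 30 + 31 + 30 + 31 + 31 + 30 + 31 + 30 + 31 + 31 + 28 + 31 + 30 + 31 + 30 + 31 + 31 + 30 + 31 + 30 + 31 + 31 + 28 + 31 + 30 + 31 + 30 + 31 + 31 + 30 + 31 + 30 + 31 + 31 + 28 + 31 + 30 + 31 + 30 + 31 + 31 + 30 + 31 + 30 + 31 + 31 + 29 + 31 + 30 + 31 + 30 + 31 + 31 + 30 + 31 + 30 + 18 = 1783.

1783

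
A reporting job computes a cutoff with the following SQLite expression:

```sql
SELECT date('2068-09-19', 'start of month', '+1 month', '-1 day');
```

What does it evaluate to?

2068-09-30

`start of month` rewinds 2068-09-19 to 2068-09-01.
Adding +1 month to 2068-09-01 gives 2068-10-01.
Going back 1 day from 2068-10-01 reaches 2068-09-30 (last day of September, 30 days).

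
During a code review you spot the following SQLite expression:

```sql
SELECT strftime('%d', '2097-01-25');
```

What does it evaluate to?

`%d` extracts the 2-digit day of month: 25.

25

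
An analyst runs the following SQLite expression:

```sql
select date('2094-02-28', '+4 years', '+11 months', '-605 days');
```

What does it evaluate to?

2097-06-02

Adding +4 years to 2094-02-28 gives 2098-02-28.
Adding +11 months to 2098-02-28 gives 2099-01-28.
Applying '-605 days' to 2099-01-28: counting 605 days back gives 2097-06-02.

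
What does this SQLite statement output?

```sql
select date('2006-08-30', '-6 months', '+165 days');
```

2006-08-14

Adding -6 months to 2006-08-30 targets 2006-02-30. February 2006 has only 28 days, so SQLite normalizes the 2-day overflow forward to 2006-03-02.
Applying '+165 days' to 2006-03-02: counting 165 days forward gives 2006-08-14.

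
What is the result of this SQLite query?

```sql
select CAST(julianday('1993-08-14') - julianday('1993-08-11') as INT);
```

Both dates are in August 1993: 14 − 11 = 3.

3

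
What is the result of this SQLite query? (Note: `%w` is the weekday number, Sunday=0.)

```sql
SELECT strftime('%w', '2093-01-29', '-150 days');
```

First apply '-150 days': 2093-01-29 → 2092-09-01.
2092-09-01 is a Monday; with Sunday=0 that is 1.

1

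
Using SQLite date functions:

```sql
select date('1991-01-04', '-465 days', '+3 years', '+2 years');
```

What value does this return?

1994-09-26

Applying '-465 days' to 1991-01-04: counting 465 days back gives 1989-09-26.
Adding +3 years to 1989-09-26 gives 1992-09-26.
Adding +2 years to 1992-09-26 gives 1994-09-26.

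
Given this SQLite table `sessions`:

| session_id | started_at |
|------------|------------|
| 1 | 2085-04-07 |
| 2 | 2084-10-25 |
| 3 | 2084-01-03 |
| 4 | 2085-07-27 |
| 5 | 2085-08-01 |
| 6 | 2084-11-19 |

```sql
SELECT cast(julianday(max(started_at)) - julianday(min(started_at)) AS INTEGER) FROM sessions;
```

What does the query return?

576

MIN = 2084-01-03, MAX = 2085-08-01.
28 days remain in January 2084 after the 3rd (31 − 3).
Full months from February 2084 through July 2085 contribute their day counts.
Then 1 day into August 2085.
Total: 28 + 29 + 31 + 30 + 31 + 30 + 31 + 31 + 30 + 31 + 30 + 31 + 31 + 28 + 31 + 30 + 31 + 30 + 31 + 1 = 576.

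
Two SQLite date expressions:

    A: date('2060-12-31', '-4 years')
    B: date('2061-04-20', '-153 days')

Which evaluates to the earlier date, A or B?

A = 2056-12-31.
B = 2060-11-18.
A is earlier.

A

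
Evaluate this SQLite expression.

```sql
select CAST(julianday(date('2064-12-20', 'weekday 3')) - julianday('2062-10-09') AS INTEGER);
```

`weekday 3` advances to the next Wednesday; 2064-12-20 is a Saturday, so it moves forward to 2064-12-24.
22 days remain in October 2062 after the 9th (31 − 9).
Full months from November 2062 through November 2064 contribute their day counts.
Then 24 days into December 2064.
Total: 22 + 30 + 31 + 31 + 28 + 31 + 30 + 31 + 30 + 31 + 31 + 30 + 31 + 30 + 31 + 31 + 29 + 31 + 30 + 31 + 30 + 31 + 31 + 30 + 31 + 30 + 24 = 807.

807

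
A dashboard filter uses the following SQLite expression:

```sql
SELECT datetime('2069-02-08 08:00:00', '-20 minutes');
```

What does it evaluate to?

-20 minutes from 2069-02-08 08:00:00 is 2069-02-08 07:40:00.

2069-02-08 07:40:00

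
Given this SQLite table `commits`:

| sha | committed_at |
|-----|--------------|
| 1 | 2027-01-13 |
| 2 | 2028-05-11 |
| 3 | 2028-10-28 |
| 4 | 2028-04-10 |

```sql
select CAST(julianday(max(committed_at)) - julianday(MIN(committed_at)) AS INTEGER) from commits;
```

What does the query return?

654

MIN = 2027-01-13, MAX = 2028-10-28.
18 days remain in January 2027 after the 13th (31 − 13).
Full months from February 2027 through September 2028 contribute their day counts.
Then 28 days into October 2028.
Total: 18 + 28 + 31 + 30 + 31 + 30 + 31 + 31 + 30 + 31 + 30 + 31 + 31 + 29 + 31 + 30 + 31 + 30 + 31 + 31 + 30 + 28 = 654.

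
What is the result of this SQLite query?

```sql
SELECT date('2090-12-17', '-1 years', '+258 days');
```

Adding -1 year to 2090-12-17 gives 2089-12-17.
Applying '+258 days' to 2089-12-17: counting 258 days forward gives 2090-09-01.

2090-09-01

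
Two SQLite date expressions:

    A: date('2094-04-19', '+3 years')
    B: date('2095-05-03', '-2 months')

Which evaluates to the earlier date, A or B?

B

A = 2097-04-19.
B = 2095-03-03.
B is earlier.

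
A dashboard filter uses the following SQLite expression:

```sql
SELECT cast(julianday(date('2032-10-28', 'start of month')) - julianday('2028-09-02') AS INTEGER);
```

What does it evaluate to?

1490

`start of month` rewinds 2032-10-28 to 2032-10-01.
28 days remain in September 2028 after the 2nd (30 − 2).
Full months from October 2028 through September 2032 contribute their day counts.
Then 1 day into October 2032.
Total: 28 + 31 + 30 + 31 + 31 + 28 + 31 + 30 + 31 + 30 + 31 + 31 + 30 + 31 + 30 + 31 + 31 + 28 + 31 + 30 + 31 + 30 + 31 + 31 + 30 + 31 + 30 + 31 + 31 + 28 + 31 + 30 + 31 + 30 + 31 + 31 + 30 + 31 + 30 + 31 + 31 + 29 + 31 + 30 + 31 + 30 + 31 + 31 + 30 + 1 = 1490.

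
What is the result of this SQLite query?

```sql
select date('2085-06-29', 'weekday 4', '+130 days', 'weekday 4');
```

2085-11-15

`weekday 4` advances to the next Thursday; 2085-06-29 is a Friday, so it moves forward to 2085-07-05.
Applying '+130 days' to 2085-07-05: counting 130 days forward gives 2085-11-12.
`weekday 4` advances to the next Thursday; 2085-11-12 is a Monday, so it moves forward to 2085-11-15.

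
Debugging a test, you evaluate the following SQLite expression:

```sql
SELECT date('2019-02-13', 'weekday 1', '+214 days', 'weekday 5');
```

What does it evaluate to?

2019-09-20

`weekday 1` advances to the next Monday; 2019-02-13 is a Wednesday, so it moves forward to 2019-02-18.
Applying '+214 days' to 2019-02-18: counting 214 days forward gives 2019-09-20.
`weekday 5` advances to the next Friday; 2019-09-20 is already a Friday, so it stays at 2019-09-20.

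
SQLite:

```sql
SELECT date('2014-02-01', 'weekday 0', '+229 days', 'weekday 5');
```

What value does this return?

2014-09-19

`weekday 0` advances to the next Sunday; 2014-02-01 is a Saturday, so it moves forward to 2014-02-02.
Applying '+229 days' to 2014-02-02: counting 229 days forward gives 2014-09-19.
`weekday 5` advances to the next Friday; 2014-09-19 is already a Friday, so it stays at 2014-09-19.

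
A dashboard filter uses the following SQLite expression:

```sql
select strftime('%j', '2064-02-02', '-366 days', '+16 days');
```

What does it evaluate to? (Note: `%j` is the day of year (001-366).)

First apply '-366 days', '+16 days': 2064-02-02 → 2063-02-17.
Day-of-year for 2063-02-17: days since 2063-01-01 inclusive = 48, zero-padded to 048.

048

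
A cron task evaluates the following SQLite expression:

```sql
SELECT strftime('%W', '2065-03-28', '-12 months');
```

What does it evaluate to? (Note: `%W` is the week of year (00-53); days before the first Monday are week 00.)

12

First apply '-12 months': 2065-03-28 → 2064-03-28.
2064-03-28 is a Friday. SQLite's %W counts Mondays since the year started; the result is 12.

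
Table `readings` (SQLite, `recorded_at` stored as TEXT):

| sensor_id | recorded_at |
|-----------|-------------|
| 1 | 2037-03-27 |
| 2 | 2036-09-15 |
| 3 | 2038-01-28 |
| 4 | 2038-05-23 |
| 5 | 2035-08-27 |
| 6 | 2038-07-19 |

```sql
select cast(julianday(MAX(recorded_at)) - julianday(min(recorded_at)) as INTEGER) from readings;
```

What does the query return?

MIN = 2035-08-27, MAX = 2038-07-19.
4 days remain in August 2035 after the 27th (31 − 27).
Full months from September 2035 through June 2038 contribute their day counts.
Then 19 days into July 2038.
Total: 4 + 30 + 31 + 30 + 31 + 31 + 29 + 31 + 30 + 31 + 30 + 31 + 31 + 30 + 31 + 30 + 31 + 31 + 28 + 31 + 30 + 31 + 30 + 31 + 31 + 30 + 31 + 30 + 31 + 31 + 28 + 31 + 30 + 31 + 30 + 19 = 1057.

1057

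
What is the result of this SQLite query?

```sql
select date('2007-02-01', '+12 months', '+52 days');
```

Adding +12 months to 2007-02-01 gives 2008-02-01.
Applying '+52 days' to 2008-02-01: counting 52 days forward gives 2008-03-24.

2008-03-24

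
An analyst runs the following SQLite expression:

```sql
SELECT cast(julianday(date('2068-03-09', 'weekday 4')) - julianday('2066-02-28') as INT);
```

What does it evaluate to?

746

`weekday 4` advances to the next Thursday; 2068-03-09 is a Friday, so it moves forward to 2068-03-15.
0 days remain in February 2066 after the 28th (28 − 28).
Full months from March 2066 through February 2068 contribute their day counts.
Then 15 days into March 2068.
Total: 0 + 31 + 30 + 31 + 30 + 31 + 31 + 30 + 31 + 30 + 31 + 31 + 28 + 31 + 30 + 31 + 30 + 31 + 31 + 30 + 31 + 30 + 31 + 31 + 29 + 15 = 746.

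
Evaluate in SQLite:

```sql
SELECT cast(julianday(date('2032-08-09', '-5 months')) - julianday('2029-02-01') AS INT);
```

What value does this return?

Adding -5 months to 2032-08-09 gives 2032-03-09.
27 days remain in February 2029 after the 1st (28 − 1).
Full months from March 2029 through February 2032 contribute their day counts.
Then 9 days into March 2032.
Total: 27 + 31 + 30 + 31 + 30 + 31 + 31 + 30 + 31 + 30 + 31 + 31 + 28 + 31 + 30 + 31 + 30 + 31 + 31 + 30 + 31 + 30 + 31 + 31 + 28 + 31 + 30 + 31 + 30 + 31 + 31 + 30 + 31 + 30 + 31 + 31 + 29 + 9 = 1132.

1132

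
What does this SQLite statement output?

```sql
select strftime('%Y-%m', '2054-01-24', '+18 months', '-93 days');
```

2055-04

First apply '+18 months', '-93 days': 2054-01-24 → 2055-04-22.
`%Y-%m` extracts the year-month: 2055-04.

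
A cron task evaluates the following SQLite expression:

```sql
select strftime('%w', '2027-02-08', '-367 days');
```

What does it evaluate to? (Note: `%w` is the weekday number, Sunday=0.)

First apply '-367 days': 2027-02-08 → 2026-02-06.
2026-02-06 is a Friday; with Sunday=0 that is 5.

5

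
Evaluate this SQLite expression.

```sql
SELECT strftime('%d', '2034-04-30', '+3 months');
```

30

First apply '+3 months': 2034-04-30 → 2034-07-30.
`%d` extracts the 2-digit day of month: 30.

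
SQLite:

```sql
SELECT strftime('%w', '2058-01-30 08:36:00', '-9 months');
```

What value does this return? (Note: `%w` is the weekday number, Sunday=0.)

1

First apply '-9 months': 2058-01-30 08:36:00 → 2057-04-30 08:36:00.
2057-04-30 is a Monday; with Sunday=0 that is 1.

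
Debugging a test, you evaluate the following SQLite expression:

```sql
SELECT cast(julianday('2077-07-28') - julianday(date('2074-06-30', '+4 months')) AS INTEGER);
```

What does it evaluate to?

Adding +4 months to 2074-06-30 gives 2074-10-30.
1 day remains in October 2074 after the 30th (31 − 30).
Full months from November 2074 through June 2077 contribute their day counts.
Then 28 days into July 2077.
Total: 1 + 30 + 31 + 31 + 28 + 31 + 30 + 31 + 30 + 31 + 31 + 30 + 31 + 30 + 31 + 31 + 29 + 31 + 30 + 31 + 30 + 31 + 31 + 30 + 31 + 30 + 31 + 31 + 28 + 31 + 30 + 31 + 30 + 28 = 1002.

1002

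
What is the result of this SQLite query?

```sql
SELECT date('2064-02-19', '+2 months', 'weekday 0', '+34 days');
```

Adding +2 months to 2064-02-19 gives 2064-04-19.
`weekday 0` advances to the next Sunday; 2064-04-19 is a Saturday, so it moves forward to 2064-04-20.
April 2064 has 30 days; 10 remain after the 20th, so 11 days reach 2064-05-01.
Advancing 23 more days within May lands on 2064-05-24.

2064-05-24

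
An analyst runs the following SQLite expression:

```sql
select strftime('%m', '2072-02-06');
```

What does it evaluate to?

`%m` extracts the 2-digit month (01-12): 02.

02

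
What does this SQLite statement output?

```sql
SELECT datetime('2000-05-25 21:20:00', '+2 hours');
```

2000-05-25 23:20:00

+2 hours from 2000-05-25 21:20:00 is 2000-05-25 23:20:00.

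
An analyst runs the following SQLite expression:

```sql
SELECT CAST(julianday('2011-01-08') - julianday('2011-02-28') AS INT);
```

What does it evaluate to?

23 days remain in January 2011 after the 8th (31 − 8).
Then 28 days into February 2011.
Total: 23 + 28 = 51.
The subtraction is earlier − later, so the result is −51 → -51.

-51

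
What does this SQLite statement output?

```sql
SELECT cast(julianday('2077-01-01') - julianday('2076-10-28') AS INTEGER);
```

3 days remain in October 2076 after the 28th (31 − 28).
November 2076: 30 days.
December 2076: 31 days.
Then 1 day into January 2077.
Total: 3 + 30 + 31 + 1 = 65.

65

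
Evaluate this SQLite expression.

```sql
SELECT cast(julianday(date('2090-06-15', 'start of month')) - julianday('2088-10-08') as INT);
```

601

`start of month` rewinds 2090-06-15 to 2090-06-01.
23 days remain in October 2088 after the 8th (31 − 8).
Full months from November 2088 through May 2090 contribute their day counts.
Then 1 day into June 2090.
Total: 23 + 30 + 31 + 31 + 28 + 31 + 30 + 31 + 30 + 31 + 31 + 30 + 31 + 30 + 31 + 31 + 28 + 31 + 30 + 31 + 1 = 601.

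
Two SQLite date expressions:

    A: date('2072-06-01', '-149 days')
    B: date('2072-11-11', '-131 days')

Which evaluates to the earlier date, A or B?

A

A = 2072-01-04.
B = 2072-07-03.
A is earlier.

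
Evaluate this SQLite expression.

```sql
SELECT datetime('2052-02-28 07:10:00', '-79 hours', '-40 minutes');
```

2052-02-24 23:30:00

-79 hours from 2052-02-28 07:10:00 is 2052-02-25 00:10:00 (crosses midnight).
-40 minutes from 2052-02-25 00:10:00 is 2052-02-24 23:30:00.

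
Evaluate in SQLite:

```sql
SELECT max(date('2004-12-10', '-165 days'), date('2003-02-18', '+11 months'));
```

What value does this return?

2004-06-28

date('2004-12-10', '-165 days') → 2004-06-28.
date('2003-02-18', '+11 months') → 2004-01-18.
Later of the two is 2004-06-28.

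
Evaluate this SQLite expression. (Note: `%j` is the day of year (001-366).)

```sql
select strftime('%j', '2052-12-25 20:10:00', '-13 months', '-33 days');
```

296

First apply '-13 months', '-33 days': 2052-12-25 20:10:00 → 2051-10-23 20:10:00.
Day-of-year for 2051-10-23: days since 2051-01-01 inclusive = 296, zero-padded to 296.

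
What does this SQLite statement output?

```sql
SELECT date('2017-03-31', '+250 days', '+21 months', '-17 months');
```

Applying '+250 days' to 2017-03-31: counting 250 days forward gives 2017-12-06.
Adding +21 months to 2017-12-06 gives 2019-09-06.
Adding -17 months to 2019-09-06 gives 2018-04-06.

2018-04-06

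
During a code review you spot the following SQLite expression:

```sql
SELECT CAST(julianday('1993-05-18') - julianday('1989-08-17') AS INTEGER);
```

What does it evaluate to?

1370

14 days remain in August 1989 after the 17th (31 − 17).
Full months from September 1989 through April 1993 contribute their day counts.
Then 18 days into May 1993.
Total: 14 + 30 + 31 + 30 + 31 + 31 + 28 + 31 + 30 + 31 + 30 + 31 + 31 + 30 + 31 + 30 + 31 + 31 + 28 + 31 + 30 + 31 + 30 + 31 + 31 + 30 + 31 + 30 + 31 + 31 + 29 + 31 + 30 + 31 + 30 + 31 + 31 + 30 + 31 + 30 + 31 + 31 + 28 + 31 + 30 + 18 = 1370.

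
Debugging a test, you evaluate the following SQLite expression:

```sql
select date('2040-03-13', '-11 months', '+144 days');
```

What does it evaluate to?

2039-09-04

Adding -11 months to 2040-03-13 gives 2039-04-13.
Applying '+144 days' to 2039-04-13: counting 144 days forward gives 2039-09-04.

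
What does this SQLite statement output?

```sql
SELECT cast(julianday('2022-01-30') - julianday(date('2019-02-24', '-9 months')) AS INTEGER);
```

Adding -9 months to 2019-02-24 gives 2018-05-24.
7 days remain in May 2018 after the 24th (31 − 24).
Full months from June 2018 through December 2021 contribute their day counts.
Then 30 days into January 2022.
Total: 7 + 30 + 31 + 31 + 30 + 31 + 30 + 31 + 31 + 28 + 31 + 30 + 31 + 30 + 31 + 31 + 30 + 31 + 30 + 31 + 31 + 29 + 31 + 30 + 31 + 30 + 31 + 31 + 30 + 31 + 30 + 31 + 31 + 28 + 31 + 30 + 31 + 30 + 31 + 31 + 30 + 31 + 30 + 31 + 30 = 1347.

1347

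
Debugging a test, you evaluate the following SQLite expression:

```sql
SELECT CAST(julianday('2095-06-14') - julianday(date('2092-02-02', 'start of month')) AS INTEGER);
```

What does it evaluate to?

1229

`start of month` rewinds 2092-02-02 to 2092-02-01.
28 days remain in February 2092 after the 1st (29 − 1).
Full months from March 2092 through May 2095 contribute their day counts.
Then 14 days into June 2095.
Total: 28 + 31 + 30 + 31 + 30 + 31 + 31 + 30 + 31 + 30 + 31 + 31 + 28 + 31 + 30 + 31 + 30 + 31 + 31 + 30 + 31 + 30 + 31 + 31 + 28 + 31 + 30 + 31 + 30 + 31 + 31 + 30 + 31 + 30 + 31 + 31 + 28 + 31 + 30 + 31 + 14 = 1229.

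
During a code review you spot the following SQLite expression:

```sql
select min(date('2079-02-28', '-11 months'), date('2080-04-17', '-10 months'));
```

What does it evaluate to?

2078-03-28

date('2079-02-28', '-11 months') → 2078-03-28.
date('2080-04-17', '-10 months') → 2079-06-17.
Earlier of the two is 2078-03-28.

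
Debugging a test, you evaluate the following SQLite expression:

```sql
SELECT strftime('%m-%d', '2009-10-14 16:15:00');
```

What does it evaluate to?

10-14

`%m-%d` extracts the month-day: 10-14.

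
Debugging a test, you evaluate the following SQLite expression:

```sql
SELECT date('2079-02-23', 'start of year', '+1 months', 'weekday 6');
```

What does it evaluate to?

2079-02-04

`start of year` rewinds 2079-02-23 to 2079-01-01.
Adding +1 month to 2079-01-01 gives 2079-02-01.
`weekday 6` advances to the next Saturday; 2079-02-01 is a Wednesday, so it moves forward to 2079-02-04.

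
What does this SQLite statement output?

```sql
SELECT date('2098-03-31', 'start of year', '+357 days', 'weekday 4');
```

2098-12-25

`start of year` rewinds 2098-03-31 to 2098-01-01.
Applying '+357 days' to 2098-01-01: counting 357 days forward gives 2098-12-24.
`weekday 4` advances to the next Thursday; 2098-12-24 is a Wednesday, so it moves forward to 2098-12-25.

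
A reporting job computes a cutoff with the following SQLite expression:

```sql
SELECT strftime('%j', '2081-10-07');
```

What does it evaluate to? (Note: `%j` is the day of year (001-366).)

280

Day-of-year for 2081-10-07: days since 2081-01-01 inclusive = 280, zero-padded to 280.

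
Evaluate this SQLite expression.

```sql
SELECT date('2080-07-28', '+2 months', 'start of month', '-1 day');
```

Adding +2 months to 2080-07-28 gives 2080-09-28.
`start of month` rewinds 2080-09-28 to 2080-09-01.
Going back 1 day from 2080-09-01 reaches 2080-08-31 (last day of August, 31 days).

2080-08-31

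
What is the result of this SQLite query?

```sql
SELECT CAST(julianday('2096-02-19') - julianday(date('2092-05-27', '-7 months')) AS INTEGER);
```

Adding -7 months to 2092-05-27 gives 2091-10-27.
4 days remain in October 2091 after the 27th (31 − 27).
Full months from November 2091 through January 2096 contribute their day counts.
Then 19 days into February 2096.
Total: 4 + 30 + 31 + 31 + 29 + 31 + 30 + 31 + 30 + 31 + 31 + 30 + 31 + 30 + 31 + 31 + 28 + 31 + 30 + 31 + 30 + 31 + 31 + 30 + 31 + 30 + 31 + 31 + 28 + 31 + 30 + 31 + 30 + 31 + 31 + 30 + 31 + 30 + 31 + 31 + 28 + 31 + 30 + 31 + 30 + 31 + 31 + 30 + 31 + 30 + 31 + 31 + 19 = 1576.

1576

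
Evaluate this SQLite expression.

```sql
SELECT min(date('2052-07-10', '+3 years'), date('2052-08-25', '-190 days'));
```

2052-02-17

date('2052-07-10', '+3 years') → 2055-07-10.
date('2052-08-25', '-190 days') → 2052-02-17.
Earlier of the two is 2052-02-17.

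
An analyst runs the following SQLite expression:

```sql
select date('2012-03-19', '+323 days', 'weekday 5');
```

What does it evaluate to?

Applying '+323 days' to 2012-03-19: counting 323 days forward gives 2013-02-05.
`weekday 5` advances to the next Friday; 2013-02-05 is a Tuesday, so it moves forward to 2013-02-08.

2013-02-08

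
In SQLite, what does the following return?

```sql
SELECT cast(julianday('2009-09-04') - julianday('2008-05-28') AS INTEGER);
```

464

3 days remain in May 2008 after the 28th (31 − 28).
Full months from June 2008 through August 2009 contribute their day counts.
Then 4 days into September 2009.
Total: 3 + 30 + 31 + 31 + 30 + 31 + 30 + 31 + 31 + 28 + 31 + 30 + 31 + 30 + 31 + 31 + 4 = 464.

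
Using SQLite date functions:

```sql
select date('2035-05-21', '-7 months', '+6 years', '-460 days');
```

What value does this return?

2039-07-19

Adding -7 months to 2035-05-21 gives 2034-10-21.
Adding +6 years to 2034-10-21 gives 2040-10-21.
Applying '-460 days' to 2040-10-21: counting 460 days back gives 2039-07-19.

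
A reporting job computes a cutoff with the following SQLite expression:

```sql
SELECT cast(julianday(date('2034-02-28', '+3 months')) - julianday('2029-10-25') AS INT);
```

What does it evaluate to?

Adding +3 months to 2034-02-28 gives 2034-05-28.
6 days remain in October 2029 after the 25th (31 − 25).
Full months from November 2029 through April 2034 contribute their day counts.
Then 28 days into May 2034.
Total: 6 + 30 + 31 + 31 + 28 + 31 + 30 + 31 + 30 + 31 + 31 + 30 + 31 + 30 + 31 + 31 + 28 + 31 + 30 + 31 + 30 + 31 + 31 + 30 + 31 + 30 + 31 + 31 + 29 + 31 + 30 + 31 + 30 + 31 + 31 + 30 + 31 + 30 + 31 + 31 + 28 + 31 + 30 + 31 + 30 + 31 + 31 + 30 + 31 + 30 + 31 + 31 + 28 + 31 + 30 + 28 = 1676.

1676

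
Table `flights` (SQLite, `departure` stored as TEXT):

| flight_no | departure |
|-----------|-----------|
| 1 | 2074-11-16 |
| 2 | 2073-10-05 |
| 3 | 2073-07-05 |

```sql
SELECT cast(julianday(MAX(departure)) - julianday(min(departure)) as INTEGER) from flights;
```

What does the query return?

MIN = 2073-07-05, MAX = 2074-11-16.
26 days remain in July 2073 after the 5th (31 − 5).
Full months from August 2073 through October 2074 contribute their day counts.
Then 16 days into November 2074.
Total: 26 + 31 + 30 + 31 + 30 + 31 + 31 + 28 + 31 + 30 + 31 + 30 + 31 + 31 + 30 + 31 + 16 = 499.

499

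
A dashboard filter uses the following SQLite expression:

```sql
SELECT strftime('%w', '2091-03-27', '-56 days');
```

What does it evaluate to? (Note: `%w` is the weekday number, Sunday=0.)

First apply '-56 days': 2091-03-27 → 2091-01-30.
2091-01-30 is a Tuesday; with Sunday=0 that is 2.

2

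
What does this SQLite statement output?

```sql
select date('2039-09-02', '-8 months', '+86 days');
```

2039-03-29

Adding -8 months to 2039-09-02 gives 2039-01-02.
Applying '+86 days' to 2039-01-02: counting 86 days forward gives 2039-03-29.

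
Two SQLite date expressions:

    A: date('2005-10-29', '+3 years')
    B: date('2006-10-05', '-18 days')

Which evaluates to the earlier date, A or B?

A = 2008-10-29.
B = 2006-09-17.
B is earlier.

B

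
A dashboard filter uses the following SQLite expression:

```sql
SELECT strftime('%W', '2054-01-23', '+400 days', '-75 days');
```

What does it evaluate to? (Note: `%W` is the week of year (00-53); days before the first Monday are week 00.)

50

First apply '+400 days', '-75 days': 2054-01-23 → 2054-12-14.
2054-12-14 is a Monday. SQLite's %W counts Mondays since the year started; the result is 50.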